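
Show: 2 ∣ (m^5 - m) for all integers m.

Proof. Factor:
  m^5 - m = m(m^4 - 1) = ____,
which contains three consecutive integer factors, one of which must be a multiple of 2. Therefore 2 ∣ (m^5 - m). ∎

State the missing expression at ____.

m^4 - 1 = (m^2 - 1)(m^2 + 1), and m^2 - 1 = (m-1)(m+1).
So m(m^4 - 1) = (m - 1)m(m + 1)(m^2 + 1).

(m - 1)m(m + 1)(m^2 + 1)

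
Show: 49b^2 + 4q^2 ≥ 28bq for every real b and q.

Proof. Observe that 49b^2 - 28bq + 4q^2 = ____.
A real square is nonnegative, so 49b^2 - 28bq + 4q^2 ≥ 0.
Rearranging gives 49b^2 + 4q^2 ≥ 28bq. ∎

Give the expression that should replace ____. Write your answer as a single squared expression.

The leading and trailing coefficients are 7^2 and 2^2, and 28 = 2·7·2, so the trinomial is (7b - 2q)^2.
Hence 49b^2 - 28bq + 4q^2 ≥ 0.

(7b - 2q)^2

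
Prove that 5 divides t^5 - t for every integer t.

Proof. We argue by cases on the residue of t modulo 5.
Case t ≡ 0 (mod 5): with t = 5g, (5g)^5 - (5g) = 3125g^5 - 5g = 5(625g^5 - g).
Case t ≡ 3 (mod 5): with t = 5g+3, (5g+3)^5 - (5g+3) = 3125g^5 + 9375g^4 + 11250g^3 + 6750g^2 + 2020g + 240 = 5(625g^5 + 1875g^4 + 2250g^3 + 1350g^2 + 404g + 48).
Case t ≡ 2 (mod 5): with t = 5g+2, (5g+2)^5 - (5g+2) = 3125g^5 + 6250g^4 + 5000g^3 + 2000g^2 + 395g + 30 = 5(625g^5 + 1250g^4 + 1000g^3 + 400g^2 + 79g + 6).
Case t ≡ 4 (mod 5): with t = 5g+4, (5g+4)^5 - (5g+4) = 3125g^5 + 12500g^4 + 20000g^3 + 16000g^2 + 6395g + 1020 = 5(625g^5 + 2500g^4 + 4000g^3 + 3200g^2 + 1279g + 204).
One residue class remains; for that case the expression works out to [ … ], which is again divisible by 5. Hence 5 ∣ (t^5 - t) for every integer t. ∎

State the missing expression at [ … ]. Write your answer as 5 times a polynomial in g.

5(625g^5 + 625g^4 + 250g^3 + 50g^2 + 4g)

Only t ≡ 1 (mod 5) is unaccounted for. Put t = 5g+1:
(5g+1)^5 - (5g+1) expands to 3125g^5 + 3125g^4 + 1250g^3 + 250g^2 + 20g,
and factoring out 5 leaves 5(625g^5 + 625g^4 + 250g^3 + 50g^2 + 4g).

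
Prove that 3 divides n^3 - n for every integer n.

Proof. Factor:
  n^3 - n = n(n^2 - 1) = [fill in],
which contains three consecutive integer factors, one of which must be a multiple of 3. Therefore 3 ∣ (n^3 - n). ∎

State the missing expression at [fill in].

n(n^2 - 1) = n(n - 1)(n + 1) = (n - 1)n(n + 1).
These three factors are consecutive integers, so their product is divisible by 3.

(n - 1)n(n + 1)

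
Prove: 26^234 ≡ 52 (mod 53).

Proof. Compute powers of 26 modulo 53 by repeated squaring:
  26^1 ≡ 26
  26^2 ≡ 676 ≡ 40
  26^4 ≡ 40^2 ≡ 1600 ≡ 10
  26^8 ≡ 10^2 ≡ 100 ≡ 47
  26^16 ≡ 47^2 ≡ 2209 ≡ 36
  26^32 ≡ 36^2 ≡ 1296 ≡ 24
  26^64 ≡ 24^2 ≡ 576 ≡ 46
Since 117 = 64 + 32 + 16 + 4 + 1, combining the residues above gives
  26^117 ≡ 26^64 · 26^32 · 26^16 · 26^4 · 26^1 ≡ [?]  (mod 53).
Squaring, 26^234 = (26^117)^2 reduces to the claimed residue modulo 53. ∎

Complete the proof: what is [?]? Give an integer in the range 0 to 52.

30

Multiply the listed residues: 46 · 24 · 36 · 10 · 26 = 1104 → 39744 → 397440 → 10333440.
Reducing modulo 53: 10333440 = 194970·53 + 30, so 26^117 ≡ 30.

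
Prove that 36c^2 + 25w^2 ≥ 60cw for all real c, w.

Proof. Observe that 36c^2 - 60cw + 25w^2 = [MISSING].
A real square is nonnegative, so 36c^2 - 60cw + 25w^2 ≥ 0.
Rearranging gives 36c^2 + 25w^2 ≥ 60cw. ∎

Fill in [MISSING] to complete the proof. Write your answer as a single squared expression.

(6c - 5w)^2

The leading and trailing coefficients are 6^2 and 5^2, and 60 = 2·6·5, so the trinomial is (6c - 5w)^2.
Hence 36c^2 - 60cw + 25w^2 ≥ 0.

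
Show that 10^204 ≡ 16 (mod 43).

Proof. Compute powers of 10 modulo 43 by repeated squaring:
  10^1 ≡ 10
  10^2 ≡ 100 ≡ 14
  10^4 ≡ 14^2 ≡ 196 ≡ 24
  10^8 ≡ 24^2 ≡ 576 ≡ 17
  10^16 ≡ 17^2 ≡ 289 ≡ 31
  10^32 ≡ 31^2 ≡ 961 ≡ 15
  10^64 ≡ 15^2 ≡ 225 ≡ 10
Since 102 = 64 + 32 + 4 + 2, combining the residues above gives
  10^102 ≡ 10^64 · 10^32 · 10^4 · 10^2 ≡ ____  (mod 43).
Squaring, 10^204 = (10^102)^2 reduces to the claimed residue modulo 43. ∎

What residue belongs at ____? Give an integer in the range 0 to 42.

4

Multiply the listed residues: 10 · 15 · 24 · 14 = 150 → 3600 → 50400.
Reducing modulo 43: 50400 = 1172·43 + 4, so 10^102 ≡ 4.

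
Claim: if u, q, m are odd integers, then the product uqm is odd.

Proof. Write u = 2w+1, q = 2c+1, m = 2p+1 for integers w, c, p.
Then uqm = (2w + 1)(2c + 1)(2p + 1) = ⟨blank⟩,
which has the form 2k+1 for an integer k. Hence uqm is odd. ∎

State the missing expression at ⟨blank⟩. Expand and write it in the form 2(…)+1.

2(4cpw + 2cp + 2cw + c + 2pw + p + w) + 1

(2w + 1)(2c + 1)(2p + 1) = 8cpw + 4cp + 4cw + 2c + 4pw + 2p + 2w + 1
= 2(4cpw + 2cp + 2cw + c + 2pw + p + w) + 1.
Since 4cpw + 2cp + 2cw + c + 2pw + p + w is an integer, the product is of the form 2k+1 for an integer k.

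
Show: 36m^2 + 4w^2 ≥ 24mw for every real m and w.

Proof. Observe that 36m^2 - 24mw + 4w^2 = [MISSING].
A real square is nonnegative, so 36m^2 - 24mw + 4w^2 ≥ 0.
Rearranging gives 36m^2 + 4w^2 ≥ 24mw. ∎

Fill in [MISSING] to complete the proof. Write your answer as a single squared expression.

The leading and trailing coefficients are 6^2 and 2^2, and 24 = 2·6·2, so the trinomial is (6m - 2w)^2.
Hence 36m^2 - 24mw + 4w^2 ≥ 0.

(6m - 2w)^2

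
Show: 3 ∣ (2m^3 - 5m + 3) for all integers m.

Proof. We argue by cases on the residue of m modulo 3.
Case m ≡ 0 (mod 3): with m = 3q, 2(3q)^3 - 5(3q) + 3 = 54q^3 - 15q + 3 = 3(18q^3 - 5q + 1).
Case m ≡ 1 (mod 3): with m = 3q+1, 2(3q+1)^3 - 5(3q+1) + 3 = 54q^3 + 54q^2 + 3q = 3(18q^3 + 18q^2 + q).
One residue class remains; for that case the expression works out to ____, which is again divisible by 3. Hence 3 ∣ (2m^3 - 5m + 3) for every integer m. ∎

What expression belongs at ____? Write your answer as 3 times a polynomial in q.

The residues treated are {0, 1}, so the missing case is m ≡ 2 (mod 3); write m = 3q+2.
Then 2(3q+2)^3 - 5(3q+2) + 3 = 54q^3 + 108q^2 + 57q + 9 = 3(18q^3 + 36q^2 + 19q + 3).

3(18q^3 + 36q^2 + 19q + 3)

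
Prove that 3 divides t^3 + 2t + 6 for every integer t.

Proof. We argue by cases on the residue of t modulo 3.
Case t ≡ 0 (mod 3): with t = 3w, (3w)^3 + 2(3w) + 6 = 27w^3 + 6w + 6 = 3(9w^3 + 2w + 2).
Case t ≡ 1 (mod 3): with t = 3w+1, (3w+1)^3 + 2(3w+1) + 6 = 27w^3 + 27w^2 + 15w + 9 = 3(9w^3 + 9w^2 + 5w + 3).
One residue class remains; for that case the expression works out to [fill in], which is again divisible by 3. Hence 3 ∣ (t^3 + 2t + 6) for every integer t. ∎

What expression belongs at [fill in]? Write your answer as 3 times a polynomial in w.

3(9w^3 + 18w^2 + 14w + 6)

Only t ≡ 2 (mod 3) is unaccounted for. Put t = 3w+2:
(3w+2)^3 + 2(3w+2) + 6 expands to 27w^3 + 54w^2 + 42w + 18,
and factoring out 3 leaves 3(9w^3 + 18w^2 + 14w + 6).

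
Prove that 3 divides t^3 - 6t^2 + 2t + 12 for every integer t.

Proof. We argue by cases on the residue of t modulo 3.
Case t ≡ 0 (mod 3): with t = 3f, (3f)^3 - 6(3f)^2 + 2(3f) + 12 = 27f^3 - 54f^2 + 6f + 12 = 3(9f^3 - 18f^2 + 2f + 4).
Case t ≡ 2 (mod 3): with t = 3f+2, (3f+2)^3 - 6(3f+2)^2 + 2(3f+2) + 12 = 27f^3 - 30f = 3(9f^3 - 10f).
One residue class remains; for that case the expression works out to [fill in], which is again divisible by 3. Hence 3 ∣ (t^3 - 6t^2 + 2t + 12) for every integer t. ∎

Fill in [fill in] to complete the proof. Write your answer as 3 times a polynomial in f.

The residues treated are {0, 2}, so the missing case is t ≡ 1 (mod 3); write t = 3f+1.
Then (3f+1)^3 - 6(3f+1)^2 + 2(3f+1) + 12 = 27f^3 - 27f^2 - 21f + 9 = 3(9f^3 - 9f^2 - 7f + 3).

3(9f^3 - 9f^2 - 7f + 3)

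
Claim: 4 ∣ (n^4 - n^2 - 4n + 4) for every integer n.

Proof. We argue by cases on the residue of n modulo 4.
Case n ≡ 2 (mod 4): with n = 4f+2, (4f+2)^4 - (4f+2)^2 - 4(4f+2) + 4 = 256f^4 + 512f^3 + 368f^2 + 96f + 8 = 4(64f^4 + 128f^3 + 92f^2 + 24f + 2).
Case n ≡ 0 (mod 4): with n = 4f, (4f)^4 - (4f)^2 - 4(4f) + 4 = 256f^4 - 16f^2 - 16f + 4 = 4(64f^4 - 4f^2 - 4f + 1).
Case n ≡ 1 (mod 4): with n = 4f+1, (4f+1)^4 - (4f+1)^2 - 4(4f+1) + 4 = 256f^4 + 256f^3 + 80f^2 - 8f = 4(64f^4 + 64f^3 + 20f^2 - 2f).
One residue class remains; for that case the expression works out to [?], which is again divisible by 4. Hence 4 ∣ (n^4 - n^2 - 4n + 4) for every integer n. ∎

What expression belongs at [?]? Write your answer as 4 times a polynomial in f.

4(64f^4 + 192f^3 + 212f^2 + 98f + 16)

The residues treated are {2, 0, 1}, so the missing case is n ≡ 3 (mod 4); write n = 4f+3.
Then (4f+3)^4 - (4f+3)^2 - 4(4f+3) + 4 = 256f^4 + 768f^3 + 848f^2 + 392f + 64 = 4(64f^4 + 192f^3 + 212f^2 + 98f + 16).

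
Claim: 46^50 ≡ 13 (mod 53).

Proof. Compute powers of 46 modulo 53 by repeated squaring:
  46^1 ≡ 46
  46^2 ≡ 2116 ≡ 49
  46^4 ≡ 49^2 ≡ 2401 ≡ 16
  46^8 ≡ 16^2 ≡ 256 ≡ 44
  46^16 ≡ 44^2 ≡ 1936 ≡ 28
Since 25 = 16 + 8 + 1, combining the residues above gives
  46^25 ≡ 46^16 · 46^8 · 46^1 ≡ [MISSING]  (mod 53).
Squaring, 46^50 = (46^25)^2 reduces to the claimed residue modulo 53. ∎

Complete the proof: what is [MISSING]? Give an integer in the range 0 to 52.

15

Multiply the listed residues: 28 · 44 · 46 = 1232 → 56672.
Reducing modulo 53: 56672 = 1069·53 + 15, so 46^25 ≡ 15.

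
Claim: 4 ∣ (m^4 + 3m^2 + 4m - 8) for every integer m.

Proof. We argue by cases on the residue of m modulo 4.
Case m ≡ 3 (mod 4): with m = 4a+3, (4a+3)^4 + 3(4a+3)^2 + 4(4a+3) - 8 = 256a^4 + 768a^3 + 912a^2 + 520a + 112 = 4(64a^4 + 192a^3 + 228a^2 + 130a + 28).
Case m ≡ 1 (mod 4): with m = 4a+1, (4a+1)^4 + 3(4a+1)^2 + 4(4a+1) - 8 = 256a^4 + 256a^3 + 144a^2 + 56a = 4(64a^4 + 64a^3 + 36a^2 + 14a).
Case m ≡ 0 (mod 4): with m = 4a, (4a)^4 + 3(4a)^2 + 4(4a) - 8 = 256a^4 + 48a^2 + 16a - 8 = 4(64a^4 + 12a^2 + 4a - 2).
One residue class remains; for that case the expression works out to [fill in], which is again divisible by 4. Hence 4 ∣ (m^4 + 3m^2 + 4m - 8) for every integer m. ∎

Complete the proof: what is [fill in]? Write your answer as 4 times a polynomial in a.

The residues treated are {3, 1, 0}, so the missing case is m ≡ 2 (mod 4); write m = 4a+2.
Then (4a+2)^4 + 3(4a+2)^2 + 4(4a+2) - 8 = 256a^4 + 512a^3 + 432a^2 + 192a + 28 = 4(64a^4 + 128a^3 + 108a^2 + 48a + 7).

4(64a^4 + 128a^3 + 108a^2 + 48a + 7)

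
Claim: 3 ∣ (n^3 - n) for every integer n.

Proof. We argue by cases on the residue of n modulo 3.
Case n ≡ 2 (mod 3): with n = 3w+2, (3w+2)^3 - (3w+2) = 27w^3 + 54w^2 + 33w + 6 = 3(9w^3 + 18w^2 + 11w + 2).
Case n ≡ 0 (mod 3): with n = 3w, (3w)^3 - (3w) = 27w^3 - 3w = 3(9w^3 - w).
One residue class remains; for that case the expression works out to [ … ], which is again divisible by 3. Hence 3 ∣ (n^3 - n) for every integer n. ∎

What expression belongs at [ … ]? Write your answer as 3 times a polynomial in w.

Only n ≡ 1 (mod 3) is unaccounted for. Put n = 3w+1:
(3w+1)^3 - (3w+1) expands to 27w^3 + 27w^2 + 6w,
and factoring out 3 leaves 3(9w^3 + 9w^2 + 2w).

3(9w^3 + 9w^2 + 2w)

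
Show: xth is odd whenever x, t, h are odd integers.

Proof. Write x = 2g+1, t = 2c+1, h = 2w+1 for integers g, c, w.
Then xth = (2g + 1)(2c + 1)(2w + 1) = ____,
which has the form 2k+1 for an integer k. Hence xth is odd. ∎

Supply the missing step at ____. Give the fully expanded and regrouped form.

Expanding: (2g + 1)(2c + 1)(2w + 1) = 8cgw + 4cg + 4cw + 2c + 4gw + 2g + 2w + 1.
Every term except the constant is even, so this is 2(4cgw + 2cg + 2cw + c + 2gw + g + w) + 1,
and 4cgw + 2cg + 2cw + c + 2gw + g + w ∈ ℤ gives the required form.

2(4cgw + 2cg + 2cw + c + 2gw + g + w) + 1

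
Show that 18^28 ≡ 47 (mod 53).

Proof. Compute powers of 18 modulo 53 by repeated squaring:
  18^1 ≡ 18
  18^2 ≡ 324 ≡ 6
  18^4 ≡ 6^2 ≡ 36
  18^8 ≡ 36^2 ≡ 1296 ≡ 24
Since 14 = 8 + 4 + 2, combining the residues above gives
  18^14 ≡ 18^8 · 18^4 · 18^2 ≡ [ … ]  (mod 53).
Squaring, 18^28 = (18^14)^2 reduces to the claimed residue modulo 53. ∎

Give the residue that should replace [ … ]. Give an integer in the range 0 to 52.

Multiply the listed residues: 24 · 36 · 6 = 864 → 5184.
Reducing modulo 53: 5184 = 97·53 + 43, so 18^14 ≡ 43.

43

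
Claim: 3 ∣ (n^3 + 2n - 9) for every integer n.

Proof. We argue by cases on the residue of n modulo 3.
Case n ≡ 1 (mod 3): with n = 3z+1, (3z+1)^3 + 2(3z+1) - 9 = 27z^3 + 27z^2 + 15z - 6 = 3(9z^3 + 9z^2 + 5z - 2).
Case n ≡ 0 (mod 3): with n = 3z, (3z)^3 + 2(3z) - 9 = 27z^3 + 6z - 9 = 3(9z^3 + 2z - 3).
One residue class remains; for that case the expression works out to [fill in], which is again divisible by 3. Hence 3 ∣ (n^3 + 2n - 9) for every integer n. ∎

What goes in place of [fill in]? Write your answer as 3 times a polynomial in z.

3(9z^3 + 18z^2 + 14z + 1)

The residues treated are {1, 0}, so the missing case is n ≡ 2 (mod 3); write n = 3z+2.
Then (3z+2)^3 + 2(3z+2) - 9 = 27z^3 + 54z^2 + 42z + 3 = 3(9z^3 + 18z^2 + 14z + 1).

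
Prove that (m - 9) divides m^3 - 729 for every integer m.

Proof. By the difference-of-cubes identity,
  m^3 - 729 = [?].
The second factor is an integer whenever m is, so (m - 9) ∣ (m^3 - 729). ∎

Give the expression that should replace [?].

(m - 9)(m^2 + 9m + 81)

Polynomial division of m^3 - 729 by m - 9 leaves remainder 0 and quotient m^2 + 9m + 81.
Hence m^3 - 729 = (m - 9)(m^2 + 9m + 81).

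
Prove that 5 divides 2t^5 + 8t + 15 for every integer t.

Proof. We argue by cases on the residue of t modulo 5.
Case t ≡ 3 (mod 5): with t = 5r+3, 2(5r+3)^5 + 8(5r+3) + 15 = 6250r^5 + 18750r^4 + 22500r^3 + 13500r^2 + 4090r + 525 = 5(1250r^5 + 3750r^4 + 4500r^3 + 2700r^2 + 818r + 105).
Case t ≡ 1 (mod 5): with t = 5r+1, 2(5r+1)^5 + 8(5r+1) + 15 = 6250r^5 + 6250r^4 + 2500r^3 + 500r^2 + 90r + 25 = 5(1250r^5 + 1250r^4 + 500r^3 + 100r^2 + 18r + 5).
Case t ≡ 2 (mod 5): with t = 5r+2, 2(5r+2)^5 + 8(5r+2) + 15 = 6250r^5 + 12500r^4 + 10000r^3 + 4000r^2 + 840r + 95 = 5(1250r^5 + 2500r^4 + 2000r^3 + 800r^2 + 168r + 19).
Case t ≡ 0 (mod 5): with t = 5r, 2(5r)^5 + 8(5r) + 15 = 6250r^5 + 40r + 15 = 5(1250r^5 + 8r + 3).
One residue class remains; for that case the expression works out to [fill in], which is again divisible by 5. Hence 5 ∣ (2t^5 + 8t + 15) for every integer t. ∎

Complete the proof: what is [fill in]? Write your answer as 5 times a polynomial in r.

5(1250r^5 + 5000r^4 + 8000r^3 + 6400r^2 + 2568r + 419)

The residues treated are {3, 1, 2, 0}, so the missing case is t ≡ 4 (mod 5); write t = 5r+4.
Then 2(5r+4)^5 + 8(5r+4) + 15 = 6250r^5 + 25000r^4 + 40000r^3 + 32000r^2 + 12840r + 2095 = 5(1250r^5 + 5000r^4 + 8000r^3 + 6400r^2 + 2568r + 419).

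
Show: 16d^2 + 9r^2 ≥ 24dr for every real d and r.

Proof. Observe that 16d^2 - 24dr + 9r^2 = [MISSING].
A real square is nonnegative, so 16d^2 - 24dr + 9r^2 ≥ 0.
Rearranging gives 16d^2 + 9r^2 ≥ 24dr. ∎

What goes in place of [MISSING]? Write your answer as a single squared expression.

(4d - 3r)^2

16d^2 - 24dr + 9r^2 is a perfect-square trinomial: the outer terms are (4d)^2 and (3r)^2, and the cross term is -2·4d·3r.
So 16d^2 - 24dr + 9r^2 = (4d - 3r)^2 ≥ 0.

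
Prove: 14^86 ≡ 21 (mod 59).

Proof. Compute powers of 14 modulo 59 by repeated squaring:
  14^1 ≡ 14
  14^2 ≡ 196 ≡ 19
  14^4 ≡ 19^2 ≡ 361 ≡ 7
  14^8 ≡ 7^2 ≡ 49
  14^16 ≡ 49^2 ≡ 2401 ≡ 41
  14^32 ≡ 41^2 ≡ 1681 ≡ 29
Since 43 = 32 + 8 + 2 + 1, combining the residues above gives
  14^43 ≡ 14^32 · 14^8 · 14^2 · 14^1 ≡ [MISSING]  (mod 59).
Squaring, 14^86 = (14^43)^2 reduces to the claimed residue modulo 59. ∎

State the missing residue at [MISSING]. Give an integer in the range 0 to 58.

32

14^32 · 14^8 · 14^2 · 14^1 ≡ 29 · 49 · 19 · 14 = 377986.
377986 mod 59 = 32, so 14^43 ≡ 32 (mod 59).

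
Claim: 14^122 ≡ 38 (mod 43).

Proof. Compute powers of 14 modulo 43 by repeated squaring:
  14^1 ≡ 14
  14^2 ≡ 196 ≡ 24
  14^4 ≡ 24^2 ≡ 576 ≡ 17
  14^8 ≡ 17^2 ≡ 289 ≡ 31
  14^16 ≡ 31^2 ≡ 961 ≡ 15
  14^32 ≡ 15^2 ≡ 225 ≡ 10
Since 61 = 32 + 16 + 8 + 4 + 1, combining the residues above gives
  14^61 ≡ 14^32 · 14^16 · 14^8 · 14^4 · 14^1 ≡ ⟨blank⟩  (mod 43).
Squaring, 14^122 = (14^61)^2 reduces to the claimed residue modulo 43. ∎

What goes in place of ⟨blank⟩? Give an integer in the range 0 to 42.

9

14^32 · 14^16 · 14^8 · 14^4 · 14^1 ≡ 10 · 15 · 31 · 17 · 14 = 1106700.
1106700 mod 43 = 9, so 14^61 ≡ 9 (mod 43).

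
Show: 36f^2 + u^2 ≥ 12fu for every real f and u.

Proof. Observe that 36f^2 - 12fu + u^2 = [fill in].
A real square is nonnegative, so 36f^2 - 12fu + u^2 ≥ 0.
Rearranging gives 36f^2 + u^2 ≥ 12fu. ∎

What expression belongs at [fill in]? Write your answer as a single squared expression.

(6f - u)^2

The leading and trailing coefficients are 6^2 and 1^2, and 12 = 2·6·1, so the trinomial is (6f - u)^2.
Hence 36f^2 - 12fu + u^2 ≥ 0.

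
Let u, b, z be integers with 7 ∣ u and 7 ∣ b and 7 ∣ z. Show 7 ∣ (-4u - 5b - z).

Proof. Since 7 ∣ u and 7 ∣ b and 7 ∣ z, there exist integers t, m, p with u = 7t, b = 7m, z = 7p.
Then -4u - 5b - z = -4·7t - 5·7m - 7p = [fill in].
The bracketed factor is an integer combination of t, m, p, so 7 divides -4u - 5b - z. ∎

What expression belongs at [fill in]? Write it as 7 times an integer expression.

7(-5m - p - 4t)

Each term has a factor of 7: -4·7t - 5·7m - 7p = 7·(-5m - p - 4t).
Since -5m - p - 4t is an integer, 7 ∣ (-4u - 5b - z).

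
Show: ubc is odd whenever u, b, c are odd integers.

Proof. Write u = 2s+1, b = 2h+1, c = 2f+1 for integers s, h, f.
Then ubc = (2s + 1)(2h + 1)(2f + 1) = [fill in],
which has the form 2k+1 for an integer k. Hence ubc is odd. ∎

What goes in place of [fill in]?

2(4fhs + 2fh + 2fs + f + 2hs + h + s) + 1

Expanding: (2s + 1)(2h + 1)(2f + 1) = 8fhs + 4fh + 4fs + 2f + 4hs + 2h + 2s + 1.
Every term except the constant is even, so this is 2(4fhs + 2fh + 2fs + f + 2hs + h + s) + 1,
and 4fhs + 2fh + 2fs + f + 2hs + h + s ∈ ℤ gives the required form.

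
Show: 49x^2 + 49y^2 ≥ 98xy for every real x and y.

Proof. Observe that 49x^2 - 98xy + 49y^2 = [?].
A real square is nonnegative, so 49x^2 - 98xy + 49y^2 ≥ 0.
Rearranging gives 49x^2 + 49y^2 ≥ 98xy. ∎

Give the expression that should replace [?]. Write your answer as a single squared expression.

The leading and trailing coefficients are 7^2 and 7^2, and 98 = 2·7·7, so the trinomial is (7x - 7y)^2.
Hence 49x^2 - 98xy + 49y^2 ≥ 0.

(7x - 7y)^2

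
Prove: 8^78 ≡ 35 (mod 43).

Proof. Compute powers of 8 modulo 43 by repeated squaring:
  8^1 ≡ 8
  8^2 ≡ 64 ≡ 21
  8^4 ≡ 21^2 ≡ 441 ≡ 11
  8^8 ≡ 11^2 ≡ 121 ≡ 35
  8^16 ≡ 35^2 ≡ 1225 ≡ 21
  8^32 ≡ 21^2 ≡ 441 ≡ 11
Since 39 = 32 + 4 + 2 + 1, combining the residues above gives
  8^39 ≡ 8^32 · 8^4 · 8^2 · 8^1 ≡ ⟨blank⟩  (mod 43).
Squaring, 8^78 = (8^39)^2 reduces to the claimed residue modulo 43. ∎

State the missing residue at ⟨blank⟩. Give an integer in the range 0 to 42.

32

8^32 · 8^4 · 8^2 · 8^1 ≡ 11 · 11 · 21 · 8 = 20328.
20328 mod 43 = 32, so 8^39 ≡ 32 (mod 43).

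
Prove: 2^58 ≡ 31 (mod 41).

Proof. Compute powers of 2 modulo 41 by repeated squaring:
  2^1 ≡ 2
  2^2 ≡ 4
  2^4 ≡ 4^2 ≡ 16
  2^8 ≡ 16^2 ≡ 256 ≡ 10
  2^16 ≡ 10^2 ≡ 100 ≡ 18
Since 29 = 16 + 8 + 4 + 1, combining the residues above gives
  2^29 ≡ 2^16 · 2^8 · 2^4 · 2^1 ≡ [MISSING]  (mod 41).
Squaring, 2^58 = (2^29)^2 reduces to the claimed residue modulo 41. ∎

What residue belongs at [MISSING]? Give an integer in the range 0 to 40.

20

Multiply the listed residues: 18 · 10 · 16 · 2 = 180 → 2880 → 5760.
Reducing modulo 41: 5760 = 140·41 + 20, so 2^29 ≡ 20.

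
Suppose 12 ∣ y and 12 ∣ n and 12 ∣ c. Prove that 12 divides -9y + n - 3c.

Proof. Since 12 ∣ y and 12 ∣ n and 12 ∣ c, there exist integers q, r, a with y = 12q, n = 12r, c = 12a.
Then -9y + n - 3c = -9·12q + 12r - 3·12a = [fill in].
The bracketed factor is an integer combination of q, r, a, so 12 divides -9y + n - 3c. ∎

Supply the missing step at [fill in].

Pull the common 12 out of every term: -9·12q + 12r - 3·12a = 12(-3a - 9q + r).
-3a - 9q + r is an integer, which exhibits the divisibility.

12(-3a - 9q + r)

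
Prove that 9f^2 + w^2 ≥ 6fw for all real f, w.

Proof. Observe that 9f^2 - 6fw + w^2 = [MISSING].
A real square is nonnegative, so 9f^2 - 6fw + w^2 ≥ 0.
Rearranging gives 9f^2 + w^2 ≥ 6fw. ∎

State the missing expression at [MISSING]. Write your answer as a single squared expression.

9f^2 - 6fw + w^2 is a perfect-square trinomial: the outer terms are (3f)^2 and (w)^2, and the cross term is -2·3f·w.
So 9f^2 - 6fw + w^2 = (3f - w)^2 ≥ 0.

(3f - w)^2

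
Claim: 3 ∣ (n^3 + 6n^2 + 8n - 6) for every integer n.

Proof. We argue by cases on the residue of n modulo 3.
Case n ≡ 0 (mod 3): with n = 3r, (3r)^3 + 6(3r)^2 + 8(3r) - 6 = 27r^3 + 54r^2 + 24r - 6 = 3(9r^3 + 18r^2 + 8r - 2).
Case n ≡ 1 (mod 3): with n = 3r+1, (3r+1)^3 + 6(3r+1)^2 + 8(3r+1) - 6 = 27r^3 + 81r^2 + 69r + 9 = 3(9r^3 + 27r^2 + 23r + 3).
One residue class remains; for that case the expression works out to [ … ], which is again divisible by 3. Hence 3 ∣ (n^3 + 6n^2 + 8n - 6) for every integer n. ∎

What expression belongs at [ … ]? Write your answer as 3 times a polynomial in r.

The residues treated are {0, 1}, so the missing case is n ≡ 2 (mod 3); write n = 3r+2.
Then (3r+2)^3 + 6(3r+2)^2 + 8(3r+2) - 6 = 27r^3 + 108r^2 + 132r + 42 = 3(9r^3 + 36r^2 + 44r + 14).

3(9r^3 + 36r^2 + 44r + 14)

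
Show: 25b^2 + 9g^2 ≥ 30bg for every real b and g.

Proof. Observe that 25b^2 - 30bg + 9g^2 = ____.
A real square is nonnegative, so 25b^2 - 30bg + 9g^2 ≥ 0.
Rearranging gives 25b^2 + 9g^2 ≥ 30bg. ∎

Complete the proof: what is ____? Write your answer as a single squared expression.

(5b - 3g)^2

25b^2 - 30bg + 9g^2 is a perfect-square trinomial: the outer terms are (5b)^2 and (3g)^2, and the cross term is -2·5b·3g.
So 25b^2 - 30bg + 9g^2 = (5b - 3g)^2 ≥ 0.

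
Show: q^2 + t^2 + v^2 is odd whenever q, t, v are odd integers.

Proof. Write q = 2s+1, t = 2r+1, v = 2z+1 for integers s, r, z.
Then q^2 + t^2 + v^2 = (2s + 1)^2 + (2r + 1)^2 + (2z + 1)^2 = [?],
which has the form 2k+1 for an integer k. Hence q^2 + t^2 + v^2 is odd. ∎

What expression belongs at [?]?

2(2r^2 + 2r + 2s^2 + 2s + 2z^2 + 2z + 1) + 1

(2s + 1)^2 + (2r + 1)^2 + (2z + 1)^2 = 4r^2 + 4r + 4s^2 + 4s + 4z^2 + 4z + 3
= 2(2r^2 + 2r + 2s^2 + 2s + 2z^2 + 2z + 1) + 1.
Since 2r^2 + 2r + 2s^2 + 2s + 2z^2 + 2z + 1 is an integer, the sum of squares is of the form 2k+1 for an integer k.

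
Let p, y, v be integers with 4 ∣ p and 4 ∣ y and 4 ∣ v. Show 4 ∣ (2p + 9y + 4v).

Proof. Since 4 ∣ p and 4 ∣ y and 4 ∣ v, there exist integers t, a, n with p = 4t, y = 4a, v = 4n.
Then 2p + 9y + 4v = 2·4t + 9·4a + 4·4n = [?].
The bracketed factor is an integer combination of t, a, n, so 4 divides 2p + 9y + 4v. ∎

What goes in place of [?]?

4(9a + 4n + 2t)

Pull the common 4 out of every term: 2·4t + 9·4a + 4·4n = 4(9a + 4n + 2t).
9a + 4n + 2t is an integer, which exhibits the divisibility.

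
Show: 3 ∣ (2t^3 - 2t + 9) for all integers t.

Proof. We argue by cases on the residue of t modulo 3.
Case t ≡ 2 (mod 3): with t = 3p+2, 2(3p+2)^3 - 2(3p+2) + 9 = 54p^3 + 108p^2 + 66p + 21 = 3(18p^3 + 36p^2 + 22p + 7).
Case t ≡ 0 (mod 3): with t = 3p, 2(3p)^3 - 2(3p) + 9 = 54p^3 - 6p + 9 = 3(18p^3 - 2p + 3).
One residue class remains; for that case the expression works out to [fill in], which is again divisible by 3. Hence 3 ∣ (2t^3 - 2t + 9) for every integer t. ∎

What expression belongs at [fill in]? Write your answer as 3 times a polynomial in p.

The residues treated are {2, 0}, so the missing case is t ≡ 1 (mod 3); write t = 3p+1.
Then 2(3p+1)^3 - 2(3p+1) + 9 = 54p^3 + 54p^2 + 12p + 9 = 3(18p^3 + 18p^2 + 4p + 3).

3(18p^3 + 18p^2 + 4p + 3)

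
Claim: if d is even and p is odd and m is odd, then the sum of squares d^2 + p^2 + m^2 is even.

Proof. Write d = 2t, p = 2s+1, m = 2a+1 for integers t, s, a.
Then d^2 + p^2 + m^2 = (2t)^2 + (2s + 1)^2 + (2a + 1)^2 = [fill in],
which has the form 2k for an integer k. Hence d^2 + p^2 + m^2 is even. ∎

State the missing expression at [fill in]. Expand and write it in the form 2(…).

(2t)^2 + (2s + 1)^2 + (2a + 1)^2 = 4a^2 + 4a + 4s^2 + 4s + 4t^2 + 2
= 2(2a^2 + 2a + 2s^2 + 2s + 2t^2 + 1).
Since 2a^2 + 2a + 2s^2 + 2s + 2t^2 + 1 is an integer, the sum of squares is of the form 2k for an integer k.

2(2a^2 + 2a + 2s^2 + 2s + 2t^2 + 1)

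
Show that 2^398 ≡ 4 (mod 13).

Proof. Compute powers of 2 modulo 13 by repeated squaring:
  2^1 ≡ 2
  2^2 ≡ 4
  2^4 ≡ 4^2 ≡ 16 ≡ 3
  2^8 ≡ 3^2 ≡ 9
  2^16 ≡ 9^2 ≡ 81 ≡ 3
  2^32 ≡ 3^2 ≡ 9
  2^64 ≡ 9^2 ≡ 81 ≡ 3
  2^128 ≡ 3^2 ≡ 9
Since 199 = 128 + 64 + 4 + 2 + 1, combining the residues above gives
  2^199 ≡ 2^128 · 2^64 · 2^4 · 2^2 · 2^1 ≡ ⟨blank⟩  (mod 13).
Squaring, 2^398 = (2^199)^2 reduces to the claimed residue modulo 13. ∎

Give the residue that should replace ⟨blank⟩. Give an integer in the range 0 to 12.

Multiply the listed residues: 9 · 3 · 3 · 4 · 2 = 27 → 81 → 324 → 648.
Reducing modulo 13: 648 = 49·13 + 11, so 2^199 ≡ 11.

11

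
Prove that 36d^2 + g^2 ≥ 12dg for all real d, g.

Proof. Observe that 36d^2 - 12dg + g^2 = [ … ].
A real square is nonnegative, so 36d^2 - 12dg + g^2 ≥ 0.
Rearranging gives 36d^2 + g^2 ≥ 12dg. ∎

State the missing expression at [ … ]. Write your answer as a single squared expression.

The leading and trailing coefficients are 6^2 and 1^2, and 12 = 2·6·1, so the trinomial is (6d - g)^2.
Hence 36d^2 - 12dg + g^2 ≥ 0.

(6d - g)^2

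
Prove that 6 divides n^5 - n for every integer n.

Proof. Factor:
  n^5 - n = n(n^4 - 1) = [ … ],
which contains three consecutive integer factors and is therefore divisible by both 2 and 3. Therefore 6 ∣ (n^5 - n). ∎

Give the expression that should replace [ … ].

n^4 - 1 = (n^2 - 1)(n^2 + 1), and n^2 - 1 = (n-1)(n+1).
So n(n^4 - 1) = (n - 1)n(n + 1)(n^2 + 1).

(n - 1)n(n + 1)(n^2 + 1)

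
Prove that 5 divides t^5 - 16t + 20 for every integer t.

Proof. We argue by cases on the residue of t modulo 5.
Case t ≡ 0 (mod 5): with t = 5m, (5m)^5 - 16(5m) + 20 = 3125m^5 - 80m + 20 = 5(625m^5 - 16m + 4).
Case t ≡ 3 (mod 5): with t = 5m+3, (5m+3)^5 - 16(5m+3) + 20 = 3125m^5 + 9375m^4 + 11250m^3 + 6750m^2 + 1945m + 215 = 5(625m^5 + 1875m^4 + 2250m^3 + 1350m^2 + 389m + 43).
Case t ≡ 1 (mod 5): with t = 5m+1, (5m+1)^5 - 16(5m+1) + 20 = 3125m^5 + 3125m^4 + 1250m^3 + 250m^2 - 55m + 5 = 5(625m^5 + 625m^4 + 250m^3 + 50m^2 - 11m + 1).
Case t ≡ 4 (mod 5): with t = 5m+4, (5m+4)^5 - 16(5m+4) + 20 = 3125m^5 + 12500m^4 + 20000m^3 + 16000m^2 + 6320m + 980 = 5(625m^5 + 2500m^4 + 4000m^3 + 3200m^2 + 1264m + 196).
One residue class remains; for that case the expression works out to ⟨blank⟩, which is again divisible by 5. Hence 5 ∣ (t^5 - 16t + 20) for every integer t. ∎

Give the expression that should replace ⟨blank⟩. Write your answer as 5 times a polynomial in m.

5(625m^5 + 1250m^4 + 1000m^3 + 400m^2 + 64m + 4)

The residues treated are {0, 3, 1, 4}, so the missing case is t ≡ 2 (mod 5); write t = 5m+2.
Then (5m+2)^5 - 16(5m+2) + 20 = 3125m^5 + 6250m^4 + 5000m^3 + 2000m^2 + 320m + 20 = 5(625m^5 + 1250m^4 + 1000m^3 + 400m^2 + 64m + 4).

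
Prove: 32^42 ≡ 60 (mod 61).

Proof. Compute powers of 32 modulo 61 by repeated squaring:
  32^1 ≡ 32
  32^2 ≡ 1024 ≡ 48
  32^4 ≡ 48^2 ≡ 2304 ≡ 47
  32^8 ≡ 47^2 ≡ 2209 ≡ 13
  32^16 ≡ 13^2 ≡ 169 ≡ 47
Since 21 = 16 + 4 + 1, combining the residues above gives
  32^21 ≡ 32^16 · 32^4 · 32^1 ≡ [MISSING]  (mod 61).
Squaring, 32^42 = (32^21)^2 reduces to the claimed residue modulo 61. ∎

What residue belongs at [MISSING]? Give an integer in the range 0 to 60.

50

Multiply the listed residues: 47 · 47 · 32 = 2209 → 70688.
Reducing modulo 61: 70688 = 1158·61 + 50, so 32^21 ≡ 50.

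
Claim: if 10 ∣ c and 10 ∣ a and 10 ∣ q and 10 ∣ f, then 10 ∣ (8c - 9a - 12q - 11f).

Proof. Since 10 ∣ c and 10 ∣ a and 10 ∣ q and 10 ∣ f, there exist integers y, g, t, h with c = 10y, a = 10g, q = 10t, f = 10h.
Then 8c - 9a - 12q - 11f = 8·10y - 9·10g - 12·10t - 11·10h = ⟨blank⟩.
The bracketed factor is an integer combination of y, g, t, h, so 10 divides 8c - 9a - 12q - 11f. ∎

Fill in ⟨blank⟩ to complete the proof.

10(-9g - 11h - 12t + 8y)

Each term has a factor of 10: 8·10y - 9·10g - 12·10t - 11·10h = 10·(-9g - 11h - 12t + 8y).
Since -9g - 11h - 12t + 8y is an integer, 10 ∣ (8c - 9a - 12q - 11f).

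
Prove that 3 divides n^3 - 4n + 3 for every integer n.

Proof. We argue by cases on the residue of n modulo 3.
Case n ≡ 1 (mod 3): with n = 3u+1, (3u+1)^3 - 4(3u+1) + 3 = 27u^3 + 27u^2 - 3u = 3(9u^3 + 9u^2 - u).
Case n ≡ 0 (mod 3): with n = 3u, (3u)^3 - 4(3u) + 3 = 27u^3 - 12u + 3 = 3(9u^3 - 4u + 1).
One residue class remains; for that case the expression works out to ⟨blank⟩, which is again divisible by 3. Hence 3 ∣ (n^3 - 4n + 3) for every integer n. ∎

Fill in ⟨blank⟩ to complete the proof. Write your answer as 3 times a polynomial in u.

Only n ≡ 2 (mod 3) is unaccounted for. Put n = 3u+2:
(3u+2)^3 - 4(3u+2) + 3 expands to 27u^3 + 54u^2 + 24u + 3,
and factoring out 3 leaves 3(9u^3 + 18u^2 + 8u + 1).

3(9u^3 + 18u^2 + 8u + 1)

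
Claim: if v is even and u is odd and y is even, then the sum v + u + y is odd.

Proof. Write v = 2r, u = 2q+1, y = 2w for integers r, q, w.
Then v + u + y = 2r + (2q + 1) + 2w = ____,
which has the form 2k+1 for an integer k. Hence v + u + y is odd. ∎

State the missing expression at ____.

2(q + r + w) + 1

2r + (2q + 1) + 2w = 2q + 2r + 2w + 1
= 2(q + r + w) + 1.
Since q + r + w is an integer, the sum is of the form 2k+1 for an integer k.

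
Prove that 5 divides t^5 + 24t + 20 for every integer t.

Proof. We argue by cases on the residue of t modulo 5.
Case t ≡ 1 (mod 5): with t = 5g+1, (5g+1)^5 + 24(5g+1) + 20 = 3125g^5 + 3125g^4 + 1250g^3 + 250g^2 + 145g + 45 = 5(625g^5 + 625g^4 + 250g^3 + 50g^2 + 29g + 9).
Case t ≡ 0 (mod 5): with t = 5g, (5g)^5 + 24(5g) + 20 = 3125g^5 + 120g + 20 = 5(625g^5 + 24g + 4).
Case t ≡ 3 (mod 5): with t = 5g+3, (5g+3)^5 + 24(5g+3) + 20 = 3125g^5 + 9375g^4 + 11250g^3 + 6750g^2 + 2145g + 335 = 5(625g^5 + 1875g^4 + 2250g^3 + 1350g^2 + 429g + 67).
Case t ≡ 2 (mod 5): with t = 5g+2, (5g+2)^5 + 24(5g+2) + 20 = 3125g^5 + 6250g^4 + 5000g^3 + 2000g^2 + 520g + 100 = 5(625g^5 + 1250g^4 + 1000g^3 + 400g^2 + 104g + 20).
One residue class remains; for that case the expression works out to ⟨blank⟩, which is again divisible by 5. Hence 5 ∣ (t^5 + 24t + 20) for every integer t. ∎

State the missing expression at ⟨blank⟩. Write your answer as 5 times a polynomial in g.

5(625g^5 + 2500g^4 + 4000g^3 + 3200g^2 + 1304g + 228)

Only t ≡ 4 (mod 5) is unaccounted for. Put t = 5g+4:
(5g+4)^5 + 24(5g+4) + 20 expands to 3125g^5 + 12500g^4 + 20000g^3 + 16000g^2 + 6520g + 1140,
and factoring out 5 leaves 5(625g^5 + 2500g^4 + 4000g^3 + 3200g^2 + 1304g + 228).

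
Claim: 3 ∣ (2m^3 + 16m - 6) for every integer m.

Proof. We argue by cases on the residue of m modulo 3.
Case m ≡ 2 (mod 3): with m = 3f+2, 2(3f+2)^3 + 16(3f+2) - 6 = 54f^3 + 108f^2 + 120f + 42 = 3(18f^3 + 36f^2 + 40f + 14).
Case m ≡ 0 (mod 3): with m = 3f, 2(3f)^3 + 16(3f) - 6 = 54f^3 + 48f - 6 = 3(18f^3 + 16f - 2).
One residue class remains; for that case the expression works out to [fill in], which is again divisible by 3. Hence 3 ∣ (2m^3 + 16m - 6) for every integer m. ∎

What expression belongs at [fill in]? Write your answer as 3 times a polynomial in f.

Only m ≡ 1 (mod 3) is unaccounted for. Put m = 3f+1:
2(3f+1)^3 + 16(3f+1) - 6 expands to 54f^3 + 54f^2 + 66f + 12,
and factoring out 3 leaves 3(18f^3 + 18f^2 + 22f + 4).

3(18f^3 + 18f^2 + 22f + 4)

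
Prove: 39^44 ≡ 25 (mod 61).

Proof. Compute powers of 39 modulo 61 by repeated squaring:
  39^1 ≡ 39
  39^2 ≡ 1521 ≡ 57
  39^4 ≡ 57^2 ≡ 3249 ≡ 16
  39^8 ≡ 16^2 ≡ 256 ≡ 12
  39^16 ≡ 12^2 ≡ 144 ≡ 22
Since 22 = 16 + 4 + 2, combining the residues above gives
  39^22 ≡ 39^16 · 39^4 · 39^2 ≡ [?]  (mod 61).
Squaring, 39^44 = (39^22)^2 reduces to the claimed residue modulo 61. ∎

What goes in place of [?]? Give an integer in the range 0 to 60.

Multiply the listed residues: 22 · 16 · 57 = 352 → 20064.
Reducing modulo 61: 20064 = 328·61 + 56, so 39^22 ≡ 56.

56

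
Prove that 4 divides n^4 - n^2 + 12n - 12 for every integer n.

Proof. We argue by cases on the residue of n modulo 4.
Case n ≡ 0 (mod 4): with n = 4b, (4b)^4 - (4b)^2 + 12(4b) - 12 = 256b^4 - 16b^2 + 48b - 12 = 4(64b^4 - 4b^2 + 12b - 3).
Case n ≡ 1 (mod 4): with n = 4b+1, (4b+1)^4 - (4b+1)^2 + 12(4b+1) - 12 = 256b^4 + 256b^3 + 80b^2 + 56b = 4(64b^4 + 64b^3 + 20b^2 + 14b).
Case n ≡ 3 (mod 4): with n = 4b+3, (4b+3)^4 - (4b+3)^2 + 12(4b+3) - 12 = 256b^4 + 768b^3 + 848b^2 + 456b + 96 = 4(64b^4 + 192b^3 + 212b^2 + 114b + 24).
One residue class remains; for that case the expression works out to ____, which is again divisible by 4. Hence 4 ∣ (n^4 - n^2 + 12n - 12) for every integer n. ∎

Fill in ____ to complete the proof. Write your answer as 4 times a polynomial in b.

4(64b^4 + 128b^3 + 92b^2 + 40b + 6)

Only n ≡ 2 (mod 4) is unaccounted for. Put n = 4b+2:
(4b+2)^4 - (4b+2)^2 + 12(4b+2) - 12 expands to 256b^4 + 512b^3 + 368b^2 + 160b + 24,
and factoring out 4 leaves 4(64b^4 + 128b^3 + 92b^2 + 40b + 6).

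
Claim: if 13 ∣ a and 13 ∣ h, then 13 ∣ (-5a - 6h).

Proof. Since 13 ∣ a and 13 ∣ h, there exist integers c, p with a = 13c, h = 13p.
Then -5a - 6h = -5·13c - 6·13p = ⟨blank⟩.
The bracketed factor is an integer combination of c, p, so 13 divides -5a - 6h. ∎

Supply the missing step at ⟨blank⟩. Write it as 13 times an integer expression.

13(-5c - 6p)

Each term has a factor of 13: -5·13c - 6·13p = 13·(-5c - 6p).
Since -5c - 6p is an integer, 13 ∣ (-5a - 6h).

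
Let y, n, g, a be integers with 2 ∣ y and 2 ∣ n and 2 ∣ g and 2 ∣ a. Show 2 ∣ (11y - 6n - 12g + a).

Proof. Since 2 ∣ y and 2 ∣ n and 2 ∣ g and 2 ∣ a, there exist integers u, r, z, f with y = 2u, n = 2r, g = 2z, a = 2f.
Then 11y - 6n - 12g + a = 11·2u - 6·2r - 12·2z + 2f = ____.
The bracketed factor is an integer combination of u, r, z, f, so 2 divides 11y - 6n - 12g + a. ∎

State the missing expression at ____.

2(f - 6r + 11u - 12z)

Each term has a factor of 2: 11·2u - 6·2r - 12·2z + 2f = 2·(f - 6r + 11u - 12z).
Since f - 6r + 11u - 12z is an integer, 2 ∣ (11y - 6n - 12g + a).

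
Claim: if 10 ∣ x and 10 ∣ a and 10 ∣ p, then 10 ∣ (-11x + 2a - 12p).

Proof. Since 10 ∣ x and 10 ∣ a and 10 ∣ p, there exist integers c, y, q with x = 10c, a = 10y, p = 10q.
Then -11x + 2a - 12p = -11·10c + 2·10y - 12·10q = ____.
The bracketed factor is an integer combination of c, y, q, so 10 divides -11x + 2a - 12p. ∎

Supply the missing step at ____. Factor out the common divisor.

Each term has a factor of 10: -11·10c + 2·10y - 12·10q = 10·(-11c - 12q + 2y).
Since -11c - 12q + 2y is an integer, 10 ∣ (-11x + 2a - 12p).

10(-11c - 12q + 2y)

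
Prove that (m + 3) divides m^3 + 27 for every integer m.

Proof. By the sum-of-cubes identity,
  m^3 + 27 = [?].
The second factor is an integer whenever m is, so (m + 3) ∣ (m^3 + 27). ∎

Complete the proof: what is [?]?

a^3 + b^3 = (a + b)(a^2 - ab + b^2). With a = m, b = 3:
m^3 + 27 = (m + 3)(m^2 - 3m + 9).

(m + 3)(m^2 - 3m + 9)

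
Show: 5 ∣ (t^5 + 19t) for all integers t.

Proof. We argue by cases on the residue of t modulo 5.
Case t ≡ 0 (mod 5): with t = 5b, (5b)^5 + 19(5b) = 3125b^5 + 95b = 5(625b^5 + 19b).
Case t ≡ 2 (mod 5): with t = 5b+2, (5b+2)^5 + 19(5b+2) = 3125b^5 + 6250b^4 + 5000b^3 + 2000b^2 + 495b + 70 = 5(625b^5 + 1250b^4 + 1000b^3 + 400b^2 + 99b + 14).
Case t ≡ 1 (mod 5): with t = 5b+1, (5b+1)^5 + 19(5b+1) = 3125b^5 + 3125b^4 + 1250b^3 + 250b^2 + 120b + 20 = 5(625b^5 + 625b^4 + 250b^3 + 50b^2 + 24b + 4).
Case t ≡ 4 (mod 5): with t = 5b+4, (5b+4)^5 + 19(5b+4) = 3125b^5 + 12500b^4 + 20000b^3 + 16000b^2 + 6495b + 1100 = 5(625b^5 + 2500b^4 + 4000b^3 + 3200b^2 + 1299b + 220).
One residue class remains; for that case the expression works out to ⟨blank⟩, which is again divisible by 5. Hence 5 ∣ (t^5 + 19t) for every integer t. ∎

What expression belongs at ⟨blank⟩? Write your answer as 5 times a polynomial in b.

5(625b^5 + 1875b^4 + 2250b^3 + 1350b^2 + 424b + 60)

Only t ≡ 3 (mod 5) is unaccounted for. Put t = 5b+3:
(5b+3)^5 + 19(5b+3) expands to 3125b^5 + 9375b^4 + 11250b^3 + 6750b^2 + 2120b + 300,
and factoring out 5 leaves 5(625b^5 + 1875b^4 + 2250b^3 + 1350b^2 + 424b + 60).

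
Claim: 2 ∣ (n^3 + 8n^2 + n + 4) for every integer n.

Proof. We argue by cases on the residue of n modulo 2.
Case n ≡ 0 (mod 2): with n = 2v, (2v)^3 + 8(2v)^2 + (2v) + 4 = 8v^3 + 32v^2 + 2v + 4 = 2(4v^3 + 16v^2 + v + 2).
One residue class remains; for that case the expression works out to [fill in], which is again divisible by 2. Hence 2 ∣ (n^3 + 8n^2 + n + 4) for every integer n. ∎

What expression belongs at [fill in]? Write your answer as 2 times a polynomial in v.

The residues treated are {0}, so the missing case is n ≡ 1 (mod 2); write n = 2v+1.
Then (2v+1)^3 + 8(2v+1)^2 + (2v+1) + 4 = 8v^3 + 44v^2 + 40v + 14 = 2(4v^3 + 22v^2 + 20v + 7).

2(4v^3 + 22v^2 + 20v + 7)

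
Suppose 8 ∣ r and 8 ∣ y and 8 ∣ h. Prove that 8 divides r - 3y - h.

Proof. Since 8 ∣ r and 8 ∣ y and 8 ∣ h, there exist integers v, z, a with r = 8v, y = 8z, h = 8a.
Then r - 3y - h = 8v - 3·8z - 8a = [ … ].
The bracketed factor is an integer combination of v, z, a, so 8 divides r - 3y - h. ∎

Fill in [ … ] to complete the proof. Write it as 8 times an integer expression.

Each term has a factor of 8: 8v - 3·8z - 8a = 8·(-a + v - 3z).
Since -a + v - 3z is an integer, 8 ∣ (r - 3y - h).

8(-a + v - 3z)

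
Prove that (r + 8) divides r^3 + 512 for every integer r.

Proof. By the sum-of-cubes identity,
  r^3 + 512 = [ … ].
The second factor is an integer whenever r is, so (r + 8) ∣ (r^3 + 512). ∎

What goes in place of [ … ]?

(r + 8)(r^2 - 8r + 64)

a^3 + b^3 = (a + b)(a^2 - ab + b^2). With a = r, b = 8:
r^3 + 512 = (r + 8)(r^2 - 8r + 64).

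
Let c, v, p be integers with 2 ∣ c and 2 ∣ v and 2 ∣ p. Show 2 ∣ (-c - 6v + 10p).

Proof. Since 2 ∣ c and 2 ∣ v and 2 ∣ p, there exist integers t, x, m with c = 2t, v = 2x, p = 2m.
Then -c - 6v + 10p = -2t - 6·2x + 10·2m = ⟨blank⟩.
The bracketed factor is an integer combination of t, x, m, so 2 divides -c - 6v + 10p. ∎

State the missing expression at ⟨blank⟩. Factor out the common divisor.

2(10m - t - 6x)

Pull the common 2 out of every term: -2t - 6·2x + 10·2m = 2(10m - t - 6x).
10m - t - 6x is an integer, which exhibits the divisibility.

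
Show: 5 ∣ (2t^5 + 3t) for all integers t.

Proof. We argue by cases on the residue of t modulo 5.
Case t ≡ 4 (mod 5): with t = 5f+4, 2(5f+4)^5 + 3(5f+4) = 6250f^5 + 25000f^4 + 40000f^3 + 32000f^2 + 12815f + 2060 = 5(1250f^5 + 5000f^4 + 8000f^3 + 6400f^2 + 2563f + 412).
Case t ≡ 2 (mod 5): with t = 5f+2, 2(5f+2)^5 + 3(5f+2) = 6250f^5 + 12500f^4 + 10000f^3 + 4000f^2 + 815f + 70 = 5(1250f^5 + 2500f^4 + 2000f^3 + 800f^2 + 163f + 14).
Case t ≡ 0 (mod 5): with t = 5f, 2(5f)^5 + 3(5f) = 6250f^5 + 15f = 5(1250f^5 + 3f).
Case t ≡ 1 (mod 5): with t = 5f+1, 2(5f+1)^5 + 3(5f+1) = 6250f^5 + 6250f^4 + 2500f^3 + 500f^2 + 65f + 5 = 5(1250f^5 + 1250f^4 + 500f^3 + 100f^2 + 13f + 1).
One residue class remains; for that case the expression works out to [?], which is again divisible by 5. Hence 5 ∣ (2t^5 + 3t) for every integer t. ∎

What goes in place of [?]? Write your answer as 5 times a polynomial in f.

5(1250f^5 + 3750f^4 + 4500f^3 + 2700f^2 + 813f + 99)

The residues treated are {4, 2, 0, 1}, so the missing case is t ≡ 3 (mod 5); write t = 5f+3.
Then 2(5f+3)^5 + 3(5f+3) = 6250f^5 + 18750f^4 + 22500f^3 + 13500f^2 + 4065f + 495 = 5(1250f^5 + 3750f^4 + 4500f^3 + 2700f^2 + 813f + 99).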